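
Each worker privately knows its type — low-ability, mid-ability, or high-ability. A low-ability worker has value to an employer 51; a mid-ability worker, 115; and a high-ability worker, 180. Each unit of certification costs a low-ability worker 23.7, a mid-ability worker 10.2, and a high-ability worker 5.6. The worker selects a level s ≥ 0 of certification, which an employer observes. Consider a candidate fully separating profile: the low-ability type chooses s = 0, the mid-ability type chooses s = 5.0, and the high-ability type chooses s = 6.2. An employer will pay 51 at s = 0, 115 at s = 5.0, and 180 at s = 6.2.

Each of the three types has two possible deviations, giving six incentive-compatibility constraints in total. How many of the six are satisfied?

Mid-ability (own payoff 115 − 10.2×5.0 = 64): to s=0 gives 51 → no gain ✓; to s=6.2 gives 180 − 10.2×6.2 = 116.76 → profitable ✗.
High-ability (own payoff 180 − 5.6×6.2 = 145.28): to s=0 gives 51 → no gain ✓; to s=5.0 gives 115 − 5.6×5.0 = 87 → no gain ✓.
Low-ability (own payoff 51): to s=5.0 gives 115 − 23.7×5.0 = -3.5 → no gain ✓; to s=6.2 gives 180 − 23.7×6.2 = 33.06 → no gain ✓.
5 of the 6 constraints hold; not an equilibrium.

5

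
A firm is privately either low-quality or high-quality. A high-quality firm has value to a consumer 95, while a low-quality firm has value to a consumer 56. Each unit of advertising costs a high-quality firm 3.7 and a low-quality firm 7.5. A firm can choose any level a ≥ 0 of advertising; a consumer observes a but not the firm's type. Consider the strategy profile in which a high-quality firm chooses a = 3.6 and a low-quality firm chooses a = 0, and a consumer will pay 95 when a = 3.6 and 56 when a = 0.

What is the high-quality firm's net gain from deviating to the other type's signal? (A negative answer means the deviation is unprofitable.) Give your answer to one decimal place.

Playing a = 3.6 the high-quality firm receives 95 − 3.7 × 3.6 = 81.68.
Deviating to a = 0 yields 56 instead.
Gain from deviating: 56 − 81.68 = -25.68, i.e. -25.7 to one decimal place.
The gain is negative, so the high-quality type's incentive-compatibility constraint is satisfied.

-25.7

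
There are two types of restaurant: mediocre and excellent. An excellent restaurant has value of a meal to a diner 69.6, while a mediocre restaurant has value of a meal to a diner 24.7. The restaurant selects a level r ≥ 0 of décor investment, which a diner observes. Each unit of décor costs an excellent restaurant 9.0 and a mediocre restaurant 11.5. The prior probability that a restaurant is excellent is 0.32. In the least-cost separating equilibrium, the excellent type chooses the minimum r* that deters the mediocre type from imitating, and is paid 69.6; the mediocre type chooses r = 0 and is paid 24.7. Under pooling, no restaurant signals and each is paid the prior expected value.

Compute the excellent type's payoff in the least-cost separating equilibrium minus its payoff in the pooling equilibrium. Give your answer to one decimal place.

-4.6

Least-cost separating signal: r* solves 24.7 = 69.6 − 11.5·r*, so r* = (69.6 − 24.7)/11.5 ≈ 3.9043.
Excellent type's separating payoff: 69.6 − 9.0 × r* = 69.6 − 9.0 × (69.6 − 24.7)/11.5 = 69.6 − 404.1/11.5 ≈ 34.461.
Pooling payoff: 0.32 × 69.6 + 0.68 × 24.7 = 39.068.
Difference: 34.461 − 39.068 = -4.607, i.e. -4.6 to one decimal place.
The excellent type would prefer the pooling outcome.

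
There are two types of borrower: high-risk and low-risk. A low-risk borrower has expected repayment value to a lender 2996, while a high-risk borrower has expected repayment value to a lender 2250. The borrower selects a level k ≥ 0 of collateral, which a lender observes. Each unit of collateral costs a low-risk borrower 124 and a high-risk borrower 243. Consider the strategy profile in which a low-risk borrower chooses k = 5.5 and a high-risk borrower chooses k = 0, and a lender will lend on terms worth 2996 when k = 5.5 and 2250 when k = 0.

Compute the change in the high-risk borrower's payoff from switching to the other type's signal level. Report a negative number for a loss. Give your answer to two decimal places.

-590.50

Playing k = 0 the high-risk borrower receives 2250.
Deviating to k = 5.5 brings payment 2996 at cost 243 × 5.5 = 1336.5, netting 1659.5.
Gain from deviating: 1659.5 − 2250 = -590.50.
The gain is negative, so the high-risk type's incentive-compatibility constraint is satisfied.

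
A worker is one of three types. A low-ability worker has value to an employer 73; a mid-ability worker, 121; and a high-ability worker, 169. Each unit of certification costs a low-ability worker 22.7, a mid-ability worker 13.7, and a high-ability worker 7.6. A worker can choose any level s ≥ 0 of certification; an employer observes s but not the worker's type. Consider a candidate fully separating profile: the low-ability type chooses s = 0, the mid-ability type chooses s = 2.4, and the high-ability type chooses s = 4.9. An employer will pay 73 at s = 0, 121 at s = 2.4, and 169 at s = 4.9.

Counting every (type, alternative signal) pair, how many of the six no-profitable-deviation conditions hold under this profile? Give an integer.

High-ability (own payoff 169 − 7.6×4.9 = 131.76): to s=0 gives 73 → no gain ✓; to s=2.4 gives 121 − 7.6×2.4 = 102.76 → no gain ✓.
Low-ability (own payoff 73): to s=2.4 gives 121 − 22.7×2.4 = 66.52 → no gain ✓; to s=4.9 gives 169 − 22.7×4.9 = 57.77 → no gain ✓.
Mid-ability (own payoff 121 − 13.7×2.4 = 88.12): to s=0 gives 73 → no gain ✓; to s=4.9 gives 169 − 13.7×4.9 = 101.87 → profitable ✗.
5 of the 6 constraints hold; not an equilibrium.

5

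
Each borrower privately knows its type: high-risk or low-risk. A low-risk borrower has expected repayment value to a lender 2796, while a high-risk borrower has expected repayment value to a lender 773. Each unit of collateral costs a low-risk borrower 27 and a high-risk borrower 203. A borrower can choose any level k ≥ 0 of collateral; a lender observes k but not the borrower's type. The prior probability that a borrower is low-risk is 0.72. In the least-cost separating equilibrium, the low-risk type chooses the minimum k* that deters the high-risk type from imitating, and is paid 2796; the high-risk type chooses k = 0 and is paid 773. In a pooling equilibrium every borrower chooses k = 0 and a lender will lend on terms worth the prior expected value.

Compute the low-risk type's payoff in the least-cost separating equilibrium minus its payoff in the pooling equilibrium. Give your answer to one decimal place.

Least-cost separating signal: k* solves 773 = 2796 − 203·k*, so k* = (2796 − 773)/203 ≈ 9.9655.
Low-risk type's separating payoff: 2796 − 27 × k* = 2796 − 27 × (2796 − 773)/203 = 2796 − 54621/203 ≈ 2526.931.
Pooling payoff: 0.72 × 2796 + 0.28 × 773 = 2229.56.
Difference: 2526.931 − 2229.56 = 297.371, i.e. 297.4 to one decimal place.
The low-risk type prefers to separate.

297.4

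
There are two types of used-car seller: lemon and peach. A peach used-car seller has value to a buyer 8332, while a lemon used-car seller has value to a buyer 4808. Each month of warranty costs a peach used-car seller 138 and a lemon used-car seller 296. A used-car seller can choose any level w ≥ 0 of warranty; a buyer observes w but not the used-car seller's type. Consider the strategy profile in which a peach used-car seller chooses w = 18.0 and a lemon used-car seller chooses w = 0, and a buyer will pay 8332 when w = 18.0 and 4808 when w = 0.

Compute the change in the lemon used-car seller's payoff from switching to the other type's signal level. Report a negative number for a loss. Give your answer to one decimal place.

-1804.0

Playing w = 0 the lemon used-car seller receives 4808.
Deviating to w = 18.0 brings payment 8332 at cost 296 × 18.0 = 5328, netting 3004.
Gain from deviating: 3004 − 4808 = -1804.0.
The gain is negative, so the lemon type's incentive-compatibility constraint is satisfied.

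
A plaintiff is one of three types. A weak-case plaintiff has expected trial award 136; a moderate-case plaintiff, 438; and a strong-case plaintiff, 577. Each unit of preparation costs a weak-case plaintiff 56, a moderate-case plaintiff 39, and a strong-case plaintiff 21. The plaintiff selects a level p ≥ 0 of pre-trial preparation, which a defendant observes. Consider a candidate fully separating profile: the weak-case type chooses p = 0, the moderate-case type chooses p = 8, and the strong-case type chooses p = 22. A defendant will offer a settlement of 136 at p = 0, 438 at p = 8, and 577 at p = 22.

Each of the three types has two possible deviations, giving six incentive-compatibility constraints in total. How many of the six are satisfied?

Weak-case (own payoff 136): to p=8 gives 438 − 56×8 = -10 → no gain ✓; to p=22 gives 577 − 56×22 = -655 → no gain ✓.
Strong-case (own payoff 577 − 21×22 = 115): to p=0 gives 136 → profitable ✗; to p=8 gives 438 − 21×8 = 270 → profitable ✗.
Moderate-case (own payoff 438 − 39×8 = 126): to p=0 gives 136 → profitable ✗; to p=22 gives 577 − 39×22 = -281 → no gain ✓.
3 of the 6 constraints hold; not an equilibrium.

3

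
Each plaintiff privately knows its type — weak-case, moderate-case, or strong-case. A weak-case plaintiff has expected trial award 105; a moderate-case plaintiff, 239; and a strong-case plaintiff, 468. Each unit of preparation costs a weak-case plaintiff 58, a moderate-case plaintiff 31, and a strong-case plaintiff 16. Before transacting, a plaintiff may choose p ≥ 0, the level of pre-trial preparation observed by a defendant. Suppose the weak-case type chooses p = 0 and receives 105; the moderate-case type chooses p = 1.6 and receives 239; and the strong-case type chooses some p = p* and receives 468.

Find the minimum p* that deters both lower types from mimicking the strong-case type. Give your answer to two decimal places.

8.99

Moderate-case type (on-path payoff 239 − 31×1.6 = 189.4) won't mimic when 189.4 ≥ 468 − 31·p*, i.e. p* ≥ 8.99.
Weak-case type (on-path payoff 105) won't mimic when 105 ≥ 468 − 58·p*, i.e. p* ≥ 6.26.
Both must hold, so p* = max(6.26, 8.99) = 8.99. The moderate-case type's constraint binds.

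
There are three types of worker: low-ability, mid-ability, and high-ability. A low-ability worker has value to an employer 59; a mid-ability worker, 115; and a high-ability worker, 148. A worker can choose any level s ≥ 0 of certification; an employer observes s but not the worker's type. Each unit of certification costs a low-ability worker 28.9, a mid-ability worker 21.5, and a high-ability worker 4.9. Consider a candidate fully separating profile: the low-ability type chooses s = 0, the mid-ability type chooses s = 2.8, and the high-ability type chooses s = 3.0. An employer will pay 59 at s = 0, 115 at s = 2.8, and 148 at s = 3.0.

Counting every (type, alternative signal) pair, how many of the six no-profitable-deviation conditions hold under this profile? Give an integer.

3

High-ability (own payoff 148 − 4.9×3.0 = 133.3): to s=0 gives 59 → no gain ✓; to s=2.8 gives 115 − 4.9×2.8 = 101.28 → no gain ✓.
Low-ability (own payoff 59): to s=2.8 gives 115 − 28.9×2.8 = 34.08 → no gain ✓; to s=3.0 gives 148 − 28.9×3.0 = 61.3 → profitable ✗.
Mid-ability (own payoff 115 − 21.5×2.8 = 54.8): to s=0 gives 59 → profitable ✗; to s=3.0 gives 148 − 21.5×3.0 = 83.5 → profitable ✗.
3 of the 6 constraints hold; not an equilibrium.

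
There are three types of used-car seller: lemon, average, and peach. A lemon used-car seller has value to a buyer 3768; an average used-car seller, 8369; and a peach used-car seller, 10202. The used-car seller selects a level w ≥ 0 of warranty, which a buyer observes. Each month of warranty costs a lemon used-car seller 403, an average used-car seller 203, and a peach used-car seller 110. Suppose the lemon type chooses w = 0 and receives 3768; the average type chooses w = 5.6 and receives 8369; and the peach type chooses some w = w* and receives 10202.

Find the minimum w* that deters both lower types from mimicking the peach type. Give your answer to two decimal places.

15.97

Average type (on-path payoff 8369 − 203×5.6 = 7232.2) won't mimic when 7232.2 ≥ 10202 − 203·w*, i.e. w* ≥ 14.63.
Lemon type (on-path payoff 3768) won't mimic when 3768 ≥ 10202 − 403·w*, i.e. w* ≥ 15.97.
Both must hold, so w* = max(15.97, 14.63) = 15.97. The lemon type's constraint binds.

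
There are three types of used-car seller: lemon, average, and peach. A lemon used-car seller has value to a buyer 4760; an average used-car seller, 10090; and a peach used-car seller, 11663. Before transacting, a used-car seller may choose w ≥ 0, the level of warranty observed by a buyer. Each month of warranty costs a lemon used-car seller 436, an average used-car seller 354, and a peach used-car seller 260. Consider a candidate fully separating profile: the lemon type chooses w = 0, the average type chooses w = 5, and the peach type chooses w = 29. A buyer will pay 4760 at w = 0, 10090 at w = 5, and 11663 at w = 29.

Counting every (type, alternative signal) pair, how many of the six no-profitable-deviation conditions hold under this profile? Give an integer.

Peach (own payoff 11663 − 260×29 = 4123): to w=0 gives 4760 → profitable ✗; to w=5 gives 10090 − 260×5 = 8790 → profitable ✗.
Average (own payoff 10090 − 354×5 = 8320): to w=0 gives 4760 → no gain ✓; to w=29 gives 11663 − 354×29 = 1397 → no gain ✓.
Lemon (own payoff 4760): to w=5 gives 10090 − 436×5 = 7910 → profitable ✗; to w=29 gives 11663 − 436×29 = -981 → no gain ✓.
3 of the 6 constraints hold; not an equilibrium.

3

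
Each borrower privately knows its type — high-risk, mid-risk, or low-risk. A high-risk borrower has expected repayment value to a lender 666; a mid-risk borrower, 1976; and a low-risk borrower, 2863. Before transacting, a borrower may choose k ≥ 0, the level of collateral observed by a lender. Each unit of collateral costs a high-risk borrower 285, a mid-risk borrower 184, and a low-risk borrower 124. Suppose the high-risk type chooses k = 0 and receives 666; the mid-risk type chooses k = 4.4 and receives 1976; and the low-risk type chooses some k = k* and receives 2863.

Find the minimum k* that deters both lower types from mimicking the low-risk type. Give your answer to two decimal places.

High-risk type (on-path payoff 666) won't mimic when 666 ≥ 2863 − 285·k*, i.e. k* ≥ 7.71.
Mid-risk type (on-path payoff 1976 − 184×4.4 = 1166.4) won't mimic when 1166.4 ≥ 2863 − 184·k*, i.e. k* ≥ 9.22.
Both must hold, so k* = max(7.71, 9.22) = 9.22. The mid-risk type's constraint binds.

9.22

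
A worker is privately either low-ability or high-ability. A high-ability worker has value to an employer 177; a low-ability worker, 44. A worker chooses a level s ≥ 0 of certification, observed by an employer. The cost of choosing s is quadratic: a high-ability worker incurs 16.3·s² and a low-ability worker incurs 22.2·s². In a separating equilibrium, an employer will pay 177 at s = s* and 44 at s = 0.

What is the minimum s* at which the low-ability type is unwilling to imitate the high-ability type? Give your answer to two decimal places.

2.45

The low-ability type at s = 0 receives 44; imitating at s* yields 177 − 22.2·s*².
Indifference: 44 = 177 − 22.2·s*², so s*² = (177 − 44) / 22.2 ≈ 5.9910.
s* = √5.9910 ≈ 2.45.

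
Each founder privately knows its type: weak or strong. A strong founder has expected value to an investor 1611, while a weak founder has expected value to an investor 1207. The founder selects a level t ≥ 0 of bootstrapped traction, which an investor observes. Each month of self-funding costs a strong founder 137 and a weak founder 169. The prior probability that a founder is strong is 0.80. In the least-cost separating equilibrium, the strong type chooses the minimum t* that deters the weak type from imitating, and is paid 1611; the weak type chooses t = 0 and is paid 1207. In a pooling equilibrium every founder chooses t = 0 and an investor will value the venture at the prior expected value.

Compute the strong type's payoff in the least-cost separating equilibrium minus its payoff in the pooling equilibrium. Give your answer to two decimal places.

Least-cost separating signal: t* solves 1207 = 1611 − 169·t*, so t* = (1611 − 1207)/169 ≈ 2.3905.
Strong type's separating payoff: 1611 − 137 × t* = 1611 − 137 × (1611 − 1207)/169 = 1611 − 55348/169 ≈ 1283.4970.
Pooling payoff: 0.80 × 1611 + 0.20 × 1207 = 1530.2.
Difference: 1283.4970 − 1530.2 = -246.703, i.e. -246.70 to two decimal places.
The strong type would prefer the pooling outcome.

-246.70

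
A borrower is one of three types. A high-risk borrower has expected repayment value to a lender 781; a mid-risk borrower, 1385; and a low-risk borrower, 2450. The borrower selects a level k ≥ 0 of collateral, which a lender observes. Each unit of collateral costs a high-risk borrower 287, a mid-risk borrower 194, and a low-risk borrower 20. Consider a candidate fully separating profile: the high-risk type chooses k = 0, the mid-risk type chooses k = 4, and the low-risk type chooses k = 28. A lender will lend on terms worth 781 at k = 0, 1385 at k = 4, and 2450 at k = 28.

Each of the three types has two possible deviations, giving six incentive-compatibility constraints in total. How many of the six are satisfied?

Low-risk (own payoff 2450 − 20×28 = 1890): to k=0 gives 781 → no gain ✓; to k=4 gives 1385 − 20×4 = 1305 → no gain ✓.
Mid-risk (own payoff 1385 − 194×4 = 609): to k=0 gives 781 → profitable ✗; to k=28 gives 2450 − 194×28 = -2982 → no gain ✓.
High-risk (own payoff 781): to k=4 gives 1385 − 287×4 = 237 → no gain ✓; to k=28 gives 2450 − 287×28 = -5586 → no gain ✓.
5 of the 6 constraints hold; not an equilibrium.

5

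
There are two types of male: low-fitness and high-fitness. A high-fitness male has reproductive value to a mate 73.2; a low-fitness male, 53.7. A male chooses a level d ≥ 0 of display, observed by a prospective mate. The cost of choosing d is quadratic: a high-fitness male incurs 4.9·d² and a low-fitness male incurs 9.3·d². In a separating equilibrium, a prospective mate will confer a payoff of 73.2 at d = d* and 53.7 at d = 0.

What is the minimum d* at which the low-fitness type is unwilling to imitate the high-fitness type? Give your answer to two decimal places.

The low-fitness type at d = 0 receives 53.7; imitating at d* yields 73.2 − 9.3·d*².
Indifference: 53.7 = 73.2 − 9.3·d*², so d*² = (73.2 − 53.7) / 9.3 ≈ 2.0968.
d* = √2.0968 ≈ 1.45.

1.45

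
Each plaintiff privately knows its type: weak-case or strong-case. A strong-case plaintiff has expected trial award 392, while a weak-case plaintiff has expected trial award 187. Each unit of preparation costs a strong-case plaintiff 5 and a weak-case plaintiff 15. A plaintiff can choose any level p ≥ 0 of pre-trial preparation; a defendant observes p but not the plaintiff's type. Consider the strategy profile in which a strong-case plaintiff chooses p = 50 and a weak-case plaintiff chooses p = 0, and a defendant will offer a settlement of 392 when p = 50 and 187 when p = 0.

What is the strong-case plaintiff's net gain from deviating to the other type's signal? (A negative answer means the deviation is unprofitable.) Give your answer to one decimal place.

Playing p = 50 the strong-case plaintiff receives 392 − 5 × 50 = 142.
Deviating to p = 0 yields 187 instead.
Gain from deviating: 187 − 142 = 45.0.
The gain is positive, so the strong-case type's incentive-compatibility constraint is violated — this profile is not a separating equilibrium.

45.0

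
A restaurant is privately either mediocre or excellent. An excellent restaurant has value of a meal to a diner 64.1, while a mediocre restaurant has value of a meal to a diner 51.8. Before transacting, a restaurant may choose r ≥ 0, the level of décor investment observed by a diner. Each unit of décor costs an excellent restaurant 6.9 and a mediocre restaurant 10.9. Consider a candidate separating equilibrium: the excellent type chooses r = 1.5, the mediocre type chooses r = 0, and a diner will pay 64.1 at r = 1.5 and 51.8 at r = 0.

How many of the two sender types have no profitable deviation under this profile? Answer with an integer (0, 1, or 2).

Mediocre type: stay at 0 → 51.8; mimic → 64.1 − 10.9 × 1.5 = 47.75. IC holds (51.8 ≥ 47.75).
Excellent type: signal → 64.1 − 6.9 × 1.5 = 53.75; deviate to 0 → 51.8. IC holds (53.75 ≥ 51.8).
2 of 2 constraints hold, so this is a separating equilibrium.

2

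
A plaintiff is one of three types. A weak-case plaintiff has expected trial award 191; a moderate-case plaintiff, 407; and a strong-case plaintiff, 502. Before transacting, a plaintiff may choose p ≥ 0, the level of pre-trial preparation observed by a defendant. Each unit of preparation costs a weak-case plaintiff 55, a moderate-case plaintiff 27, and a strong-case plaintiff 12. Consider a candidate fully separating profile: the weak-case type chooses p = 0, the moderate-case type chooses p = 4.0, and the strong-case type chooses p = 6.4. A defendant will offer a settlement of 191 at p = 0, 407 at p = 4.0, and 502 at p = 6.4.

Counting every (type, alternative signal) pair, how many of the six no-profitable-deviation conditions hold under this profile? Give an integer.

5

Strong-case (own payoff 502 − 12×6.4 = 425.2): to p=0 gives 191 → no gain ✓; to p=4.0 gives 407 − 12×4.0 = 359 → no gain ✓.
Weak-case (own payoff 191): to p=4.0 gives 407 − 55×4.0 = 187 → no gain ✓; to p=6.4 gives 502 − 55×6.4 = 150 → no gain ✓.
Moderate-case (own payoff 407 − 27×4.0 = 299): to p=0 gives 191 → no gain ✓; to p=6.4 gives 502 − 27×6.4 = 329.2 → profitable ✗.
5 of the 6 constraints hold; not an equilibrium.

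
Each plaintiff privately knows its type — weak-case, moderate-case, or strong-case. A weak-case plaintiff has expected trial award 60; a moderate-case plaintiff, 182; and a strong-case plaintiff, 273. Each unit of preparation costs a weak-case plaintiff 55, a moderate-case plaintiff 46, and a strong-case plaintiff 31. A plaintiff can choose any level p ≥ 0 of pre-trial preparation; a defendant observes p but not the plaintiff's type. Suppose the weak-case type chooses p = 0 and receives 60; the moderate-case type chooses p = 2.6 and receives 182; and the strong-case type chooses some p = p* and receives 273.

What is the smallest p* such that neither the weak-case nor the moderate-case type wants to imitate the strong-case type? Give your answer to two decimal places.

Weak-case type (on-path payoff 60) won't mimic when 60 ≥ 273 − 55·p*, i.e. p* ≥ 3.87.
Moderate-case type (on-path payoff 182 − 46×2.6 = 62.4) won't mimic when 62.4 ≥ 273 − 46·p*, i.e. p* ≥ 4.58.
Both must hold, so p* = max(3.87, 4.58) = 4.58. The moderate-case type's constraint binds.

4.58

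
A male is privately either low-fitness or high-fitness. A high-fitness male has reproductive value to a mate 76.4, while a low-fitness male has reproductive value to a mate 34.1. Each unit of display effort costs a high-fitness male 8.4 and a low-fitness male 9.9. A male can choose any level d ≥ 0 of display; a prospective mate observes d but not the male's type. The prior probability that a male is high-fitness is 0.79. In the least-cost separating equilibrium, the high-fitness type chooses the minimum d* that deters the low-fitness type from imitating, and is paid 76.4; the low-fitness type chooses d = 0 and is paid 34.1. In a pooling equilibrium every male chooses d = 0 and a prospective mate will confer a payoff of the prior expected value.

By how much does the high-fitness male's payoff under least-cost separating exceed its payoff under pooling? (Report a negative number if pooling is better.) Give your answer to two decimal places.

-27.01

Least-cost separating signal: d* solves 34.1 = 76.4 − 9.9·d*, so d* = (76.4 − 34.1)/9.9 ≈ 4.2727.
High-fitness type's separating payoff: 76.4 − 8.4 × d* = 76.4 − 8.4 × (76.4 − 34.1)/9.9 = 76.4 − 355.32/9.9 ≈ 40.5091.
Pooling payoff: 0.79 × 76.4 + 0.21 × 34.1 = 67.517.
Difference: 40.5091 − 67.517 = -27.0079, i.e. -27.01 to two decimal places.
The high-fitness type would prefer the pooling outcome.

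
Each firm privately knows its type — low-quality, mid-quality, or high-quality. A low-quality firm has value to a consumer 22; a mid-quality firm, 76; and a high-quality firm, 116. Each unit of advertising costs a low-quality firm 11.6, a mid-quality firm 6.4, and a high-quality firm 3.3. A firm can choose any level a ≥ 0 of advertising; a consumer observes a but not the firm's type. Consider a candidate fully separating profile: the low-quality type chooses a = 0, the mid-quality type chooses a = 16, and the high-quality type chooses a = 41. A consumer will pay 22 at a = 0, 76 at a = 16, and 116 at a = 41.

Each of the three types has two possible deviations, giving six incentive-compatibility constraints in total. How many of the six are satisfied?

3

Low-quality (own payoff 22): to a=16 gives 76 − 11.6×16 = -109.6 → no gain ✓; to a=41 gives 116 − 11.6×41 = -359.6 → no gain ✓.
High-quality (own payoff 116 − 3.3×41 = -19.3): to a=0 gives 22 → profitable ✗; to a=16 gives 76 − 3.3×16 = 23.2 → profitable ✗.
Mid-quality (own payoff 76 − 6.4×16 = -26.4): to a=0 gives 22 → profitable ✗; to a=41 gives 116 − 6.4×41 = -146.4 → no gain ✓.
3 of the 6 constraints hold; not an equilibrium.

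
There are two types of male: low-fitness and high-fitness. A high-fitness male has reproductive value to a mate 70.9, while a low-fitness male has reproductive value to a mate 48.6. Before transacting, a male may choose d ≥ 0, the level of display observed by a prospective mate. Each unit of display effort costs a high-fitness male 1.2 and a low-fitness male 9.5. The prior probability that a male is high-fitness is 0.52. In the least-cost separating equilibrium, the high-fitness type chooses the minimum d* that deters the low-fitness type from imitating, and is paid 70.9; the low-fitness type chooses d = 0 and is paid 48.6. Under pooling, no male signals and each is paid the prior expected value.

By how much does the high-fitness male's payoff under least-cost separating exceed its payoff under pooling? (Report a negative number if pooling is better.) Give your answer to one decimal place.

7.9

Least-cost separating signal: d* solves 48.6 = 70.9 − 9.5·d*, so d* = (70.9 − 48.6)/9.5 ≈ 2.3474.
High-fitness type's separating payoff: 70.9 − 1.2 × d* = 70.9 − 1.2 × (70.9 − 48.6)/9.5 = 70.9 − 26.76/9.5 ≈ 68.083.
Pooling payoff: 0.52 × 70.9 + 0.48 × 48.6 = 60.196.
Difference: 68.083 − 60.196 = 7.887, i.e. 7.9 to one decimal place.
The high-fitness type prefers to separate.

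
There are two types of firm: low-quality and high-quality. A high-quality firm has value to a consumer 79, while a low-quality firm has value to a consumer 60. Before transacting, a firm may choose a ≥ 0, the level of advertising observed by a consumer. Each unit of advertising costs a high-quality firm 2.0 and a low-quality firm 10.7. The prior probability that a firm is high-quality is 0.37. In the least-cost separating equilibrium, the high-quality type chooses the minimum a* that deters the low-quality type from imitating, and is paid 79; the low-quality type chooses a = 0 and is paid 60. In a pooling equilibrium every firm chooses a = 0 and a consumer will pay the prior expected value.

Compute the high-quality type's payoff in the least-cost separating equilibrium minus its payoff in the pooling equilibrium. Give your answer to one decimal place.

8.4

Least-cost separating signal: a* solves 60 = 79 − 10.7·a*, so a* = (79 − 60)/10.7 ≈ 1.7757.
High-quality type's separating payoff: 79 − 2.0 × a* = 79 − 2.0 × (79 − 60)/10.7 = 79 − 38/10.7 ≈ 75.449.
Pooling payoff: 0.37 × 79 + 0.63 × 60 = 67.03.
Difference: 75.449 − 67.03 = 8.419, i.e. 8.4 to one decimal place.
The high-quality type prefers to separate.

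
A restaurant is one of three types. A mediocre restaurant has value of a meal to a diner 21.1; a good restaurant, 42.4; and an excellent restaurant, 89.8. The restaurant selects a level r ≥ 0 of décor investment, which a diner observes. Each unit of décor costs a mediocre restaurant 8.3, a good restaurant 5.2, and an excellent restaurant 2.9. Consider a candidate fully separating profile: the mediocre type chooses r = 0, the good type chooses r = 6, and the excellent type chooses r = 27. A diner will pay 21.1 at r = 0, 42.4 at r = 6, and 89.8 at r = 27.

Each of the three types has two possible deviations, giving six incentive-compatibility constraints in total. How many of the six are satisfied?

Good (own payoff 42.4 − 5.2×6 = 11.2): to r=0 gives 21.1 → profitable ✗; to r=27 gives 89.8 − 5.2×27 = -50.6 → no gain ✓.
Excellent (own payoff 89.8 − 2.9×27 = 11.5): to r=0 gives 21.1 → profitable ✗; to r=6 gives 42.4 − 2.9×6 = 25 → profitable ✗.
Mediocre (own payoff 21.1): to r=6 gives 42.4 − 8.3×6 = -7.4 → no gain ✓; to r=27 gives 89.8 − 8.3×27 = -134.3 → no gain ✓.
3 of the 6 constraints hold; not an equilibrium.

3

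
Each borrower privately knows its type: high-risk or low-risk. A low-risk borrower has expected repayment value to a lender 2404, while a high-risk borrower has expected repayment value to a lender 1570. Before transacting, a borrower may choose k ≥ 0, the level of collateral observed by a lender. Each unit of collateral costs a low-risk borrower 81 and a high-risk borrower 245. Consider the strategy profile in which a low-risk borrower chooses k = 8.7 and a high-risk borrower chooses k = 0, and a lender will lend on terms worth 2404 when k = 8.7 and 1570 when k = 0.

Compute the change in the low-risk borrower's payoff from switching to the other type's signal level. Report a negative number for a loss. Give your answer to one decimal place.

-129.3

Playing k = 8.7 the low-risk borrower receives 2404 − 81 × 8.7 = 1699.3.
Deviating to k = 0 yields 1570 instead.
Gain from deviating: 1570 − 1699.3 = -129.3.
The gain is negative, so the low-risk type's incentive-compatibility constraint is satisfied.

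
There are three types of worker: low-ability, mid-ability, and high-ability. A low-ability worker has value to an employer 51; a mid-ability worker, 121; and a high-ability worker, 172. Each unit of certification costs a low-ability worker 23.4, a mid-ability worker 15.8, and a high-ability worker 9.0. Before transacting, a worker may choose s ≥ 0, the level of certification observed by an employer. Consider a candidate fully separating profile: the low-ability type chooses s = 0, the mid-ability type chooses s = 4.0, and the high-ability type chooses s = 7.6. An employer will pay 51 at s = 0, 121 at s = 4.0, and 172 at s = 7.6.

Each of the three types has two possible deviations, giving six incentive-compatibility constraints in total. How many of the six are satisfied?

6

Low-ability (own payoff 51): to s=4.0 gives 121 − 23.4×4.0 = 27.4 → no gain ✓; to s=7.6 gives 172 − 23.4×7.6 = -5.84 → no gain ✓.
Mid-ability (own payoff 121 − 15.8×4.0 = 57.8): to s=0 gives 51 → no gain ✓; to s=7.6 gives 172 − 15.8×7.6 = 51.92 → no gain ✓.
High-ability (own payoff 172 − 9.0×7.6 = 103.6): to s=0 gives 51 → no gain ✓; to s=4.0 gives 121 − 9.0×4.0 = 85 → no gain ✓.
6 of the 6 constraints hold; this profile is a separating equilibrium.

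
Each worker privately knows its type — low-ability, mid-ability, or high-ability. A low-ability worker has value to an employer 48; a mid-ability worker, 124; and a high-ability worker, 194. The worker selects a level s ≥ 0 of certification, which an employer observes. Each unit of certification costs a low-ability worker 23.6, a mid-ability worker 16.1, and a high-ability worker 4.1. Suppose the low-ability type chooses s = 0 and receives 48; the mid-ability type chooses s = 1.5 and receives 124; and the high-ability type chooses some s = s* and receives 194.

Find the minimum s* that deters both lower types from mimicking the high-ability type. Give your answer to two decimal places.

Low-ability type (on-path payoff 48) won't mimic when 48 ≥ 194 − 23.6·s*, i.e. s* ≥ 6.19.
Mid-ability type (on-path payoff 124 − 16.1×1.5 = 99.85) won't mimic when 99.85 ≥ 194 − 16.1·s*, i.e. s* ≥ 5.85.
Both must hold, so s* = max(6.19, 5.85) = 6.19. The low-ability type's constraint binds.

6.19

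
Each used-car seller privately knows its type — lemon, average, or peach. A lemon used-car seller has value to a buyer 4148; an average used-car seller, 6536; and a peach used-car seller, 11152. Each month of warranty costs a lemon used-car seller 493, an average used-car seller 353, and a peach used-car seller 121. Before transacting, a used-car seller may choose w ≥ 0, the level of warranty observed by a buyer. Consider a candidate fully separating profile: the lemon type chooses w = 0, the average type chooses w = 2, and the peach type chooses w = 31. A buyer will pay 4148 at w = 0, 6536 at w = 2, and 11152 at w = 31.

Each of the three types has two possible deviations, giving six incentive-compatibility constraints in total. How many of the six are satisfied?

Peach (own payoff 11152 − 121×31 = 7401): to w=0 gives 4148 → no gain ✓; to w=2 gives 6536 − 121×2 = 6294 → no gain ✓.
Average (own payoff 6536 − 353×2 = 5830): to w=0 gives 4148 → no gain ✓; to w=31 gives 11152 − 353×31 = 209 → no gain ✓.
Lemon (own payoff 4148): to w=2 gives 6536 − 493×2 = 5550 → profitable ✗; to w=31 gives 11152 − 493×31 = -4131 → no gain ✓.
5 of the 6 constraints hold; not an equilibrium.

5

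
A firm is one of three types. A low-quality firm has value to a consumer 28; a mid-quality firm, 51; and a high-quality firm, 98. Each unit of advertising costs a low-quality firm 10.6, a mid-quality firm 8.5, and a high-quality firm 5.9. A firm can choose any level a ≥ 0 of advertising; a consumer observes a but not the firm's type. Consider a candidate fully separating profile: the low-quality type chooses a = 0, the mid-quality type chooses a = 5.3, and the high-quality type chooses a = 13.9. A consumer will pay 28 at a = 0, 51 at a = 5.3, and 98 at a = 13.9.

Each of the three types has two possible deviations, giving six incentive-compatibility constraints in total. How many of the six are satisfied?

3

High-quality (own payoff 98 − 5.9×13.9 = 15.99): to a=0 gives 28 → profitable ✗; to a=5.3 gives 51 − 5.9×5.3 = 19.73 → profitable ✗.
Low-quality (own payoff 28): to a=5.3 gives 51 − 10.6×5.3 = -5.18 → no gain ✓; to a=13.9 gives 98 − 10.6×13.9 = -49.34 → no gain ✓.
Mid-quality (own payoff 51 − 8.5×5.3 = 5.95): to a=0 gives 28 → profitable ✗; to a=13.9 gives 98 − 8.5×13.9 = -20.15 → no gain ✓.
3 of the 6 constraints hold; not an equilibrium.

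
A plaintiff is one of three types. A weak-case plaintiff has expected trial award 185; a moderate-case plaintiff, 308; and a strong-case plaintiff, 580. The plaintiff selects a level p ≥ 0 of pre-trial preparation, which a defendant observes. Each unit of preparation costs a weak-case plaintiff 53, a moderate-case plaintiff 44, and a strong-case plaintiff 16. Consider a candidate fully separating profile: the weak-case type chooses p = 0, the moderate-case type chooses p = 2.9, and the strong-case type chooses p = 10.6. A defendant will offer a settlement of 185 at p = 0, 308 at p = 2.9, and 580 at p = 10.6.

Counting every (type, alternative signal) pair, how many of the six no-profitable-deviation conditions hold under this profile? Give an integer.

Weak-case (own payoff 185): to p=2.9 gives 308 − 53×2.9 = 154.3 → no gain ✓; to p=10.6 gives 580 − 53×10.6 = 18.2 → no gain ✓.
Moderate-case (own payoff 308 − 44×2.9 = 180.4): to p=0 gives 185 → profitable ✗; to p=10.6 gives 580 − 44×10.6 = 113.6 → no gain ✓.
Strong-case (own payoff 580 − 16×10.6 = 410.4): to p=0 gives 185 → no gain ✓; to p=2.9 gives 308 − 16×2.9 = 261.6 → no gain ✓.
5 of the 6 constraints hold; not an equilibrium.

5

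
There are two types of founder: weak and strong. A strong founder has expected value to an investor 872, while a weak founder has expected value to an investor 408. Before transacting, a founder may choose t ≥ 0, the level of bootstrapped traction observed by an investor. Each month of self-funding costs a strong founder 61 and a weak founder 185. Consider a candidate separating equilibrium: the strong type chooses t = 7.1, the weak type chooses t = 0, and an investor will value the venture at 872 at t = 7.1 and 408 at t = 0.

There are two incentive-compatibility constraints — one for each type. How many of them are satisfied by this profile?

Strong type: signal → 872 − 61 × 7.1 = 438.9; deviate to 0 → 408. IC holds (438.9 ≥ 408).
Weak type: stay at 0 → 408; mimic → 872 − 185 × 7.1 = -441.5. IC holds (408 ≥ -441.5).
2 of 2 constraints hold, so this is a separating equilibrium.

2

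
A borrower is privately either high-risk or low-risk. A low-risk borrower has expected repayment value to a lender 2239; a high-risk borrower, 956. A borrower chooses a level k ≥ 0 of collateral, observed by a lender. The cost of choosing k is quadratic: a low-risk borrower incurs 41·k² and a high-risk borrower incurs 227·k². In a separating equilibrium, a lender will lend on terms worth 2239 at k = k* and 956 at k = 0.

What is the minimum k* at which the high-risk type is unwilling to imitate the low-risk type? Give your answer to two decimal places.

The high-risk type at k = 0 receives 956; imitating at k* yields 2239 − 227·k*².
Indifference: 956 = 2239 − 227·k*², so k*² = (2239 − 956) / 227 ≈ 5.6520.
k* = √5.6520 ≈ 2.38.

2.38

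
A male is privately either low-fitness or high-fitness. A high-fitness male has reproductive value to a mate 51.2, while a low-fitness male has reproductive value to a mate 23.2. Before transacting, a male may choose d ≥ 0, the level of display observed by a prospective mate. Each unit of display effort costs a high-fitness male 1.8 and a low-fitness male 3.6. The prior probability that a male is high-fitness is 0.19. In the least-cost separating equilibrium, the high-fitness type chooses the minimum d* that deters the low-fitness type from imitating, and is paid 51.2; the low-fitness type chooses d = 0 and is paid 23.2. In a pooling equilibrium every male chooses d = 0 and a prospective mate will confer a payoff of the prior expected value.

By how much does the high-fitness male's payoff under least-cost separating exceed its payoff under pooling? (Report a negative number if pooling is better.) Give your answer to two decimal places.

8.68

Least-cost separating signal: d* solves 23.2 = 51.2 − 3.6·d*, so d* = (51.2 − 23.2)/3.6 ≈ 7.7778.
High-fitness type's separating payoff: 51.2 − 1.8 × d* = 51.2 − 1.8 × (51.2 − 23.2)/3.6 = 51.2 − 50.4/3.6 = 37.2.
Pooling payoff: 0.19 × 51.2 + 0.81 × 23.2 = 28.52.
Difference: 37.2 − 28.52 = 8.68.
The high-fitness type prefers to separate.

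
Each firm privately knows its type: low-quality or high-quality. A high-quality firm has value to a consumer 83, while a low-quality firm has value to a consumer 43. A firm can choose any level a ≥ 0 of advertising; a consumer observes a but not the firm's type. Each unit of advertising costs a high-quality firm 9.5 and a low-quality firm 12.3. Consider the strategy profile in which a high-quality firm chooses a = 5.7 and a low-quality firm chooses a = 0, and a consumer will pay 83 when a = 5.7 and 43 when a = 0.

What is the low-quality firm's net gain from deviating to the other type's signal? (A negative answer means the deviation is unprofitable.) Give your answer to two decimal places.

-30.11

Playing a = 0 the low-quality firm receives 43.
Deviating to a = 5.7 brings payment 83 at cost 12.3 × 5.7 = 70.11, netting 12.89.
Gain from deviating: 12.89 − 43 = -30.11.
The gain is negative, so the low-quality type's incentive-compatibility constraint is satisfied.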